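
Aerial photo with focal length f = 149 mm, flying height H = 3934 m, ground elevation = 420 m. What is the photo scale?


scale = f / (H - h) = 149 mm / 3514 m = 149 / 3514000 = 1:23584

1:23584


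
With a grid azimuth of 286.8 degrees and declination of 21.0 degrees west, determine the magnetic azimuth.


magnetic azimuth = grid azimuth - declination (east +ve)
mag_az = 286.8 - -21.0 = 307.8 degrees

307.8 degrees


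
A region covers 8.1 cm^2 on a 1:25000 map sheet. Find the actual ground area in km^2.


ground_area = 8.1 * (25000/100)^2 = 506250.0 m^2 = 0.50625 km^2 ≈ 0.506 km^2

0.506 km^2


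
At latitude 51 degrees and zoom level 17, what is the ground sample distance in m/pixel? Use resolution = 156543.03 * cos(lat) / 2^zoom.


res = 156543.03 * cos(51) / 2^17 = 156543.03 * 0.62932039 / 131072 = 0.75 m/pixel

0.75 m/pixel


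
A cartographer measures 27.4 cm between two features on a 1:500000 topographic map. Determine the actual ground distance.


ground = 27.4 cm * 500000 / 100 = 137000.0 m = 137.0 km

137.0 km


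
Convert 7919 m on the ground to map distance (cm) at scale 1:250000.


map_cm = 7919 * 100 / 250000 = 3.1676 cm ≈ 3.17 cm

3.17 cm


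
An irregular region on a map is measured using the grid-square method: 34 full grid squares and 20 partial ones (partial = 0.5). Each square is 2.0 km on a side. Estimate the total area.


effective squares = 34 + 20 * 0.5 = 44.0
area = 44.0 * 4.0 = 176.0 km^2

176.0 km^2


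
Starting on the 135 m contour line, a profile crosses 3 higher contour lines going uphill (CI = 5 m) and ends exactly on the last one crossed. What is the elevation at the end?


elevation = 135 + 3 * 5 = 150 m

150 m


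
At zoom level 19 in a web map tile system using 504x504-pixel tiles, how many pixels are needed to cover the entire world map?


tiles per axis = 2^19 = 524288
total tiles = 524288^2 = 274877906944
pixels per axis = 524288 * 504 = 264241152
total pixels = 264241152^2 = 69823386410287104

69823386410287104 pixels


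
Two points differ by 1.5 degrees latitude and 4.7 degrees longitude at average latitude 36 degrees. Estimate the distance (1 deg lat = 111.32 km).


dlat_km = 1.5 * 111.32 = 166.98
dlon_km = 4.7 * 111.32 * cos(36) ≈ 423.281
dist = sqrt(166.98^2 + 423.281^2) ≈ 455.0 km

455.0 km


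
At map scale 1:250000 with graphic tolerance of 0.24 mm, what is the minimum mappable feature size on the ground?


ground = 0.24 mm * 250000 / 1000 = 60.0 m

60.0 m


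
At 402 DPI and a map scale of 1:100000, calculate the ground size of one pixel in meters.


pixel_cm = 2.54 / 402 ≈ 0.006318 cm
ground = pixel_cm * 100000 / 100 = 2.54 * 100000 / (402 * 100) = 254000 / 40200 ≈ 6.32 m

6.32 m


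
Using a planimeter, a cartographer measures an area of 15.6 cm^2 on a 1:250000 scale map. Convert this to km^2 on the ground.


ground_area = 15.6 * (250000/100)^2 = 97500000.0 m^2 = 97.5 km^2

97.5 km^2


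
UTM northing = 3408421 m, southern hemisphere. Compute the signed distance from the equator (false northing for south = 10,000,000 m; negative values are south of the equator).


For southern: actual = 3408421 - 10000000 = -6591579 m

-6591579 m


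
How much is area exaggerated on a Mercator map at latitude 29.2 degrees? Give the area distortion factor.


area_distortion = 1/cos^2(29.2) = 1.312

1.312


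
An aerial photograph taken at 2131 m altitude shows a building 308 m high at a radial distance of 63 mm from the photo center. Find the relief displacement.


d = h * r / H = 308 * 63 / 2131 = 9.11 mm

9.11 mm


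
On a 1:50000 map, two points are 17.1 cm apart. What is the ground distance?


ground = 17.1 cm * 50000 / 100 = 8550.0 m = 8.55 km

8.55 km


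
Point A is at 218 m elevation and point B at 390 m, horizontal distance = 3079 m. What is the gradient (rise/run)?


gradient = (390 - 218) / 3079 = 172 / 3079 = 0.0559

0.0559


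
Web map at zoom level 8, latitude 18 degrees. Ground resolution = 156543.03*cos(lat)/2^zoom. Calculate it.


res = 156543.03 * cos(18) / 2^8 = 156543.03 * 0.95105652 / 256 = 581.57 m/pixel

581.57 m/pixel


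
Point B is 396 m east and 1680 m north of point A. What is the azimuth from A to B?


az = atan2(396, 1680) = 13.3 deg
adjusted to 0-360: 13.3 degrees

13.3 degrees


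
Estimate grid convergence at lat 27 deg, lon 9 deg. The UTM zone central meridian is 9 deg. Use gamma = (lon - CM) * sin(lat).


gamma = (9 - 9) * sin(27) = 0 * 0.45399 = 0.0 degrees

0.0 degrees


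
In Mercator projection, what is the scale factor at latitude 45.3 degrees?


SF = 1 / cos(45.3) = 1 / 0.703395 = 1.422

1.422


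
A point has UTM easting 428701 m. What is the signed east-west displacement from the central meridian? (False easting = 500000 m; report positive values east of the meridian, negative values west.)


displacement = 428701 - 500000 = -71299 m

-71299 m


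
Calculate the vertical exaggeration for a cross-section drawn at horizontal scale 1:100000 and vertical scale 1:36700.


VE = horizontal_scale / vertical_scale = 100000 / 36700 ≈ 2.7

2.7x


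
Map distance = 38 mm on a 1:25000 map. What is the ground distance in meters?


ground = 38 mm * 25000 / 1000 = 950.0 m

950.0 m


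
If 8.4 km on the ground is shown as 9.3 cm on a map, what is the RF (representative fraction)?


ground = 8.4 km = 840000 cm; RF denominator = ground / map = 840000 / 9.3 ≈ 90323; RF = 1:90323

1:90323


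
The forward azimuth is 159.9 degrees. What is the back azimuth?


back azimuth = (159.9 + 180) mod 360 = 339.9 degrees

339.9 degrees


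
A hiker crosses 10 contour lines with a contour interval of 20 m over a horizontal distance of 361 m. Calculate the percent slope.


elevation change = 10 * 20 = 200 m
slope = 200 / 361 * 100 = 55.4%

55.4%


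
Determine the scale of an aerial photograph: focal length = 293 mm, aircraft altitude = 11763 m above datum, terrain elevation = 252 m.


scale = f / (H - h) = 293 mm / 11511 m = 293 / 11511000 = 1:39287

1:39287


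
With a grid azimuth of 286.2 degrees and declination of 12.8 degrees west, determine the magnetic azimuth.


magnetic azimuth = grid azimuth - declination (east +ve)
mag_az = 286.2 - -12.8 = 299.0 degrees

299.0 degrees


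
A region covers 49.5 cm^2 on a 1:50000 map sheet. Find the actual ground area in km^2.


ground_area = 49.5 * (50000/100)^2 = 12375000.0 m^2 = 12.375 km^2

12.375 km^2


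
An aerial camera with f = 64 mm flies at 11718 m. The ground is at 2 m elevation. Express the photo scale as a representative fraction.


scale = f / (H - h) = 64 mm / 11716 m = 64 / 11716000 = 1:183063

1:183063


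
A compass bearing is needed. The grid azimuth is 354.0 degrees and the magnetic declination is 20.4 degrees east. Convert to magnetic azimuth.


magnetic azimuth = grid azimuth - declination (east +ve)
mag_az = 354.0 - 20.4 = 333.6 degrees

333.6 degrees


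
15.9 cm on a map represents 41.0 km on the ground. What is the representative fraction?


ground = 41.0 km = 4100000 cm; RF denominator = ground / map = 4100000 / 15.9 ≈ 257862; RF = 1:257862

1:257862


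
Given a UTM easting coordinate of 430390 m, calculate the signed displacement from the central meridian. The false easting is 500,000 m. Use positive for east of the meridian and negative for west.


displacement = 430390 - 500000 = -69610 m

-69610 m


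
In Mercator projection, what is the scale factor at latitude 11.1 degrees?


SF = 1 / cos(11.1) = 1 / 0.981293 = 1.019

1.019


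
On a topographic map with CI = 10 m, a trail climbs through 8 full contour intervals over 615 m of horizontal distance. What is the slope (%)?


elevation change = 8 * 10 = 80 m
slope = 80 / 615 * 100 = 13.0%

13.0%


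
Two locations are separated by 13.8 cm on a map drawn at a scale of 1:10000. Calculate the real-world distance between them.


ground = 13.8 cm * 10000 / 100 = 1380.0 m = 1.38 km

1.38 km


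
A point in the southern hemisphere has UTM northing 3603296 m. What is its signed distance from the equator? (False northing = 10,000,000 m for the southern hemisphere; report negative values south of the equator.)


For southern: actual = 3603296 - 10000000 = -6396704 m

-6396704 m


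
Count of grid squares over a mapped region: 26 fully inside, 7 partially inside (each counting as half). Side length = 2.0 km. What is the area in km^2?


effective squares = 26 + 7 * 0.5 = 29.5
area = 29.5 * 4.0 = 118.0 km^2

118.0 km^2


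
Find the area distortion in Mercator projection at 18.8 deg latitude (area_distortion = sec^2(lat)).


area_distortion = 1/cos^2(18.8) = 1.116

1.116


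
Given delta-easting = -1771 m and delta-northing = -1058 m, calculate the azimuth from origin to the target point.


az = atan2(-1771, -1058) = -120.9 deg
adjusted to 0-360: 239.1 degrees

239.1 degrees


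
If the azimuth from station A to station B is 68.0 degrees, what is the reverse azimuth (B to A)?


back azimuth = (68.0 + 180) mod 360 = 248.0 degrees

248.0 degrees


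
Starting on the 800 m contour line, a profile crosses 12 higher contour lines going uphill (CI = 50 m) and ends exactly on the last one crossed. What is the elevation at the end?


elevation = 800 + 12 * 50 = 1400 m

1400 m


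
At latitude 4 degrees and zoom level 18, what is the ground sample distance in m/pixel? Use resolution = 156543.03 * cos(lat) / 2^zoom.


res = 156543.03 * cos(4) / 2^18 = 156543.03 * 0.99756405 / 262144 = 0.6 m/pixel

0.6 m/pixel


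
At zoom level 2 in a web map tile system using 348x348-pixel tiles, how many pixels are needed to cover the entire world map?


tiles per axis = 2^2 = 4
total tiles = 4^2 = 16
pixels per axis = 4 * 348 = 1392
total pixels = 1392^2 = 1937664

1937664 pixels


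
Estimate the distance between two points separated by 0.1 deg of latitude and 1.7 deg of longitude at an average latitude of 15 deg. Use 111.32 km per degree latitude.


dlat_km = 0.1 * 111.32 = 11.132
dlon_km = 1.7 * 111.32 * cos(15) ≈ 182.796
dist = sqrt(11.132^2 + 182.796^2) ≈ 183.1 km

183.1 km


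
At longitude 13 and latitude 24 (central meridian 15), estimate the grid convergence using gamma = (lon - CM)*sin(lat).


gamma = (13 - 15) * sin(24) = -2 * 0.406737 = -0.813 degrees

-0.813 degrees


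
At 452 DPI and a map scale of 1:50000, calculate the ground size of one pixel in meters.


pixel_cm = 2.54 / 452 ≈ 0.005619 cm
ground = pixel_cm * 50000 / 100 = 2.54 * 50000 / (452 * 100) = 127000 / 45200 ≈ 2.81 m

2.81 m


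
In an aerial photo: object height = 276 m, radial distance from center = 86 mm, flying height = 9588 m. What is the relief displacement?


d = h * r / H = 276 * 86 / 9588 = 2.48 mm

2.48 mm


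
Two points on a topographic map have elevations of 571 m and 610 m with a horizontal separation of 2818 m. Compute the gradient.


gradient = (610 - 571) / 2818 = 39 / 2818 = 0.0138

0.0138


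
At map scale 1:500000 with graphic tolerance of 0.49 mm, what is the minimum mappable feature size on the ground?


ground = 0.49 mm * 500000 / 1000 = 245.0 m

245.0 m


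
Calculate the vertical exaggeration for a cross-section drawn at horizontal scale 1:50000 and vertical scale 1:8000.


VE = horizontal_scale / vertical_scale = 50000 / 8000 = 6.25

6.25x


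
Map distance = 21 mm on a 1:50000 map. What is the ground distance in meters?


ground = 21 mm * 50000 / 1000 = 1050.0 m

1050.0 m


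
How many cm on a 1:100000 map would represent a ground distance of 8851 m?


map_cm = 8851 * 100 / 100000 = 8.851 cm ≈ 8.85 cm

8.85 cm


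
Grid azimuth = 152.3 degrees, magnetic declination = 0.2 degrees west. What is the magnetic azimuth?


magnetic azimuth = grid azimuth - declination (east +ve)
mag_az = 152.3 - -0.2 = 152.5 degrees

152.5 degrees


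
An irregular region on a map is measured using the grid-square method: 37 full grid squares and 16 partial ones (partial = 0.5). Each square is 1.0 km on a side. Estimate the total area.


effective squares = 37 + 16 * 0.5 = 45.0
area = 45.0 * 1.0 = 45.0 km^2

45.0 km^2


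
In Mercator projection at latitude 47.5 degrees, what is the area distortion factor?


area_distortion = 1/cos^2(47.5) = 2.191

2.191


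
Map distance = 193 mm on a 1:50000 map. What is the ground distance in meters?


ground = 193 mm * 50000 / 1000 = 9650.0 m

9650.0 m


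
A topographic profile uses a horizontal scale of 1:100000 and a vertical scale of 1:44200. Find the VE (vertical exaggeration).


VE = horizontal_scale / vertical_scale = 100000 / 44200 ≈ 2.3

2.3x


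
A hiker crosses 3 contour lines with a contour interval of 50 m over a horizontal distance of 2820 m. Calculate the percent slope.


elevation change = 3 * 50 = 150 m
slope = 150 / 2820 * 100 = 5.3%

5.3%


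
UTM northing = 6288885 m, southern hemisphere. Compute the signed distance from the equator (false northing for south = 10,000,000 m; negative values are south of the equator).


For southern: actual = 6288885 - 10000000 = -3711115 m

-3711115 m


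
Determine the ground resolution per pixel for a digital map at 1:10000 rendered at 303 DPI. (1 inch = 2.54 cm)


pixel_cm = 2.54 / 303 ≈ 0.008383 cm
ground = pixel_cm * 10000 / 100 = 2.54 * 10000 / (303 * 100) = 25400 / 30300 ≈ 0.84 m

0.84 m


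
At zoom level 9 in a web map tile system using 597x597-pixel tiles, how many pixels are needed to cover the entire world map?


tiles per axis = 2^9 = 512
total tiles = 512^2 = 262144
pixels per axis = 512 * 597 = 305664
total pixels = 305664^2 = 93430480896

93430480896 pixels


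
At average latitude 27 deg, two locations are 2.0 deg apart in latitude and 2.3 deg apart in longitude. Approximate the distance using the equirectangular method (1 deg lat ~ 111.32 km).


dlat_km = 2.0 * 111.32 = 222.64
dlon_km = 2.3 * 111.32 * cos(27) ≈ 228.13
dist = sqrt(222.64^2 + 228.13^2) ≈ 318.8 km

318.8 km


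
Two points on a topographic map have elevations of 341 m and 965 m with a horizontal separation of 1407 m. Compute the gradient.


gradient = (965 - 341) / 1407 = 624 / 1407 = 0.4435

0.4435


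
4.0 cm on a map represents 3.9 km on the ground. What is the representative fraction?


ground = 3.9 km = 390000 cm; RF denominator = ground / map = 390000 / 4.0 = 97500; RF = 1:97500

1:97500


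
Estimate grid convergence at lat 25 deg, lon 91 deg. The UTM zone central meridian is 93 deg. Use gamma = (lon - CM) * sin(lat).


gamma = (91 - 93) * sin(25) = -2 * 0.422618 = -0.845 degrees

-0.845 degrees


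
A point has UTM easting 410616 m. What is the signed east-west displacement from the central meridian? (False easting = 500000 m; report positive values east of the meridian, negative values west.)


displacement = 410616 - 500000 = -89384 m

-89384 m


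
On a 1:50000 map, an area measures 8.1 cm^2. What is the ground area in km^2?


ground_area = 8.1 * (50000/100)^2 = 2025000.0 m^2 = 2.025 km^2

2.025 km^2


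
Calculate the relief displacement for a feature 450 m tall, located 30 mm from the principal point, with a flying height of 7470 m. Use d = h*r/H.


d = h * r / H = 450 * 30 / 7470 = 1.81 mm

1.81 mm


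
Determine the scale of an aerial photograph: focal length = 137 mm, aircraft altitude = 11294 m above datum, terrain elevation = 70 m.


scale = f / (H - h) = 137 mm / 11224 m = 137 / 11224000 = 1:81927

1:81927


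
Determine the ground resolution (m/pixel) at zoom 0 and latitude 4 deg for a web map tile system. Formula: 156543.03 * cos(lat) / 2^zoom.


res = 156543.03 * cos(4) / 2^0 = 156543.03 * 0.99756405 / 1 = 156161.7 m/pixel

156161.7 m/pixel


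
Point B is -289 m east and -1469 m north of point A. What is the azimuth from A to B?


az = atan2(-289, -1469) = -168.9 deg
adjusted to 0-360: 191.1 degrees

191.1 degrees


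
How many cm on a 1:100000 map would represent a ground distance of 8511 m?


map_cm = 8511 * 100 / 100000 = 8.511 cm ≈ 8.51 cm

8.51 cm


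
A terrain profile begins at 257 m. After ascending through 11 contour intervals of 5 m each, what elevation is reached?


elevation = 257 + 11 * 5 = 312 m

312 m


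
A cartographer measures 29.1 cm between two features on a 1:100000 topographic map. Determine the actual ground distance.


ground = 29.1 cm * 100000 / 100 = 29100.0 m = 29.1 km

29.1 km


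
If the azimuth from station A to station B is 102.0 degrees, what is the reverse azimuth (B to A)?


back azimuth = (102.0 + 180) mod 360 = 282.0 degrees

282.0 degrees


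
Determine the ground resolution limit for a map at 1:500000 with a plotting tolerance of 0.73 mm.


ground = 0.73 mm * 500000 / 1000 = 365.0 m

365.0 m


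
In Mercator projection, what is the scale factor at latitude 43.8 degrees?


SF = 1 / cos(43.8) = 1 / 0.72176 = 1.386

1.386


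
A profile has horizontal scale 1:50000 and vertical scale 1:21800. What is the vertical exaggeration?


VE = horizontal_scale / vertical_scale = 50000 / 21800 ≈ 2.3

2.3x


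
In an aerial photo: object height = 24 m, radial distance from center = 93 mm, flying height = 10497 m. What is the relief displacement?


d = h * r / H = 24 * 93 / 10497 = 0.21 mm

0.21 mm


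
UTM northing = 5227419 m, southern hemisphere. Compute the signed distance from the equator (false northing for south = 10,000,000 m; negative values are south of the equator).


For southern: actual = 5227419 - 10000000 = -4772581 m

-4772581 m


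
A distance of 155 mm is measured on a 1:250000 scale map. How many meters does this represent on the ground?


ground = 155 mm * 250000 / 1000 = 38750.0 m

38750.0 m


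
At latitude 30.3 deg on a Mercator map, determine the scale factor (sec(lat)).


SF = 1 / cos(30.3) = 1 / 0.863396 = 1.158

1.158


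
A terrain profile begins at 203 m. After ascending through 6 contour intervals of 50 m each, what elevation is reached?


elevation = 203 + 6 * 50 = 503 m

503 m


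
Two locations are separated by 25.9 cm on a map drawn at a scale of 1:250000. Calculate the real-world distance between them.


ground = 25.9 cm * 250000 / 100 = 64750.0 m = 64.75 km

64.75 km


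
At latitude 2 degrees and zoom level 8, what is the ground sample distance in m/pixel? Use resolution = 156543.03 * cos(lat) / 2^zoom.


res = 156543.03 * cos(2) / 2^8 = 156543.03 * 0.99939083 / 256 = 611.12 m/pixel

611.12 m/pixel


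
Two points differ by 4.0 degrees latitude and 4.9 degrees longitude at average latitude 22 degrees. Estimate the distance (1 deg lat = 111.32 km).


dlat_km = 4.0 * 111.32 = 445.28
dlon_km = 4.9 * 111.32 * cos(22) ≈ 505.749
dist = sqrt(445.28^2 + 505.749^2) ≈ 673.8 km

673.8 km


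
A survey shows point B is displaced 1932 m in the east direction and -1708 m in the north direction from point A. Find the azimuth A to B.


az = atan2(1932, -1708) = 131.5 deg
adjusted to 0-360: 131.5 degrees

131.5 degrees


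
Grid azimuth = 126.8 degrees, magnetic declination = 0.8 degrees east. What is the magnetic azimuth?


magnetic azimuth = grid azimuth - declination (east +ve)
mag_az = 126.8 - 0.8 = 126.0 degrees

126.0 degrees


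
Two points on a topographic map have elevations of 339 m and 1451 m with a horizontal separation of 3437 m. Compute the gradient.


gradient = (1451 - 339) / 3437 = 1112 / 3437 = 0.3235

0.3235


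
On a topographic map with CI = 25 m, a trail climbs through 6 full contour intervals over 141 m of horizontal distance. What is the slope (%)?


elevation change = 6 * 25 = 150 m
slope = 150 / 141 * 100 = 106.4%

106.4%


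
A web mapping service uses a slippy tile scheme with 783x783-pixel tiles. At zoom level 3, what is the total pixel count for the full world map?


tiles per axis = 2^3 = 8
total tiles = 8^2 = 64
pixels per axis = 8 * 783 = 6264
total pixels = 6264^2 = 39237696

39237696 pixels


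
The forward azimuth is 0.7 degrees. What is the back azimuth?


back azimuth = (0.7 + 180) mod 360 = 180.7 degrees

180.7 degrees


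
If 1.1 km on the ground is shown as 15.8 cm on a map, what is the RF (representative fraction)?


ground = 1.1 km = 110000 cm; RF denominator = ground / map = 110000 / 15.8 ≈ 6962; RF = 1:6962

1:6962


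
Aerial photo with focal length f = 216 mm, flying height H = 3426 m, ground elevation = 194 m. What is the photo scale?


scale = f / (H - h) = 216 mm / 3232 m = 216 / 3232000 = 1:14963

1:14963


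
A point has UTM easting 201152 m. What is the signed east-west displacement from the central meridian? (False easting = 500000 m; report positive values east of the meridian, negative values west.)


displacement = 201152 - 500000 = -298848 m

-298848 m


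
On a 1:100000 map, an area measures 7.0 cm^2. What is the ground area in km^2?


ground_area = 7.0 * (100000/100)^2 = 7000000.0 m^2 = 7.0 km^2

7.0 km^2


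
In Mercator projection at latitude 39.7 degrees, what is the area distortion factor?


area_distortion = 1/cos^2(39.7) = 1.689

1.689


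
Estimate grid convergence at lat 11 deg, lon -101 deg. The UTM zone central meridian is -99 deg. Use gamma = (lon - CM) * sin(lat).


gamma = (-101 - -99) * sin(11) = -2 * 0.190809 = -0.382 degrees

-0.382 degrees


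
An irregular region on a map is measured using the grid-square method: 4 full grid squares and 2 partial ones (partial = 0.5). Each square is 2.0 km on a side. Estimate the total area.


effective squares = 4 + 2 * 0.5 = 5.0
area = 5.0 * 4.0 = 20.0 km^2

20.0 km^2


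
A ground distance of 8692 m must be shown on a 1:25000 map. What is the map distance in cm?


map_cm = 8692 * 100 / 25000 = 34.768 cm ≈ 34.77 cm

34.77 cm


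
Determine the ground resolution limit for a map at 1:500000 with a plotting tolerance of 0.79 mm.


ground = 0.79 mm * 500000 / 1000 = 395.0 m

395.0 m


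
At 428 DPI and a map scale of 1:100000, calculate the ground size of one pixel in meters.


pixel_cm = 2.54 / 428 ≈ 0.005935 cm
ground = pixel_cm * 100000 / 100 = 2.54 * 100000 / (428 * 100) = 254000 / 42800 ≈ 5.93 m

5.93 m


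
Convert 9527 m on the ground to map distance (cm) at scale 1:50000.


map_cm = 9527 * 100 / 50000 = 19.054 cm ≈ 19.05 cm

19.05 cm


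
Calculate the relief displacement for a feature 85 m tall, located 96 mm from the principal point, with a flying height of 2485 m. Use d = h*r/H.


d = h * r / H = 85 * 96 / 2485 = 3.28 mm

3.28 mm


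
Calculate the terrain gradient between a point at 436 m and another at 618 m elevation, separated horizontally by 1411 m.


gradient = (618 - 436) / 1411 = 182 / 1411 = 0.129

0.129


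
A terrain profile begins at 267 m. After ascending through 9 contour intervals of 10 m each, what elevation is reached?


elevation = 267 + 9 * 10 = 357 m

357 m


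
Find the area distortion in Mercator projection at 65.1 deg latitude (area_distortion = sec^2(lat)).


area_distortion = 1/cos^2(65.1) = 5.641

5.641


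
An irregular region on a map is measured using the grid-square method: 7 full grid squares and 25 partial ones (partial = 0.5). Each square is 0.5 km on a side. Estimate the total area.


effective squares = 7 + 25 * 0.5 = 19.5
area = 19.5 * 0.25 = 4.875 km^2

4.875 km^2


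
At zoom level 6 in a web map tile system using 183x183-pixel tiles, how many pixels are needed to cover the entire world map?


tiles per axis = 2^6 = 64
total tiles = 64^2 = 4096
pixels per axis = 64 * 183 = 11712
total pixels = 11712^2 = 137170944

137170944 pixels


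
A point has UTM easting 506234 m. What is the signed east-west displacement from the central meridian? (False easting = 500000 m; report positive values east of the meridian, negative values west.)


displacement = 506234 - 500000 = 6234 m

6234 m


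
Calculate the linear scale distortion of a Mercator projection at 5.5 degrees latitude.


SF = 1 / cos(5.5) = 1 / 0.995396 = 1.005

1.005


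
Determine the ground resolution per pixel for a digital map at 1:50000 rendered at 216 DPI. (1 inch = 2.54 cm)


pixel_cm = 2.54 / 216 ≈ 0.011759 cm
ground = pixel_cm * 50000 / 100 = 2.54 * 50000 / (216 * 100) = 127000 / 21600 ≈ 5.88 m

5.88 m


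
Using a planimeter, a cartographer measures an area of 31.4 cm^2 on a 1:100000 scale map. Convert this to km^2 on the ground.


ground_area = 31.4 * (100000/100)^2 = 31400000.0 m^2 = 31.4 km^2

31.4 km^2


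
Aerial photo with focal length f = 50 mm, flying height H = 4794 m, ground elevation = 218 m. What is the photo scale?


scale = f / (H - h) = 50 mm / 4576 m = 50 / 4576000 = 1:91520

1:91520


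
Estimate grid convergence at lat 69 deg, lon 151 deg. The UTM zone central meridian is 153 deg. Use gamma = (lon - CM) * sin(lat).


gamma = (151 - 153) * sin(69) = -2 * 0.93358 = -1.867 degrees

-1.867 degrees


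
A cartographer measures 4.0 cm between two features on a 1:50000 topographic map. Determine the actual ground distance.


ground = 4.0 cm * 50000 / 100 = 2000.0 m = 2.0 km

2.0 km


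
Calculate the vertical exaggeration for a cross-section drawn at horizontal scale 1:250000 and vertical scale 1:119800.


VE = horizontal_scale / vertical_scale = 250000 / 119800 ≈ 2.1

2.1x


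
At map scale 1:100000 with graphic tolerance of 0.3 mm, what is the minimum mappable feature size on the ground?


ground = 0.3 mm * 100000 / 1000 = 30.0 m

30.0 m


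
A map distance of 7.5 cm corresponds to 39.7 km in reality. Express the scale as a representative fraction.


ground = 39.7 km = 3970000 cm; RF denominator = ground / map = 3970000 / 7.5 ≈ 529333; RF = 1:529333

1:529333


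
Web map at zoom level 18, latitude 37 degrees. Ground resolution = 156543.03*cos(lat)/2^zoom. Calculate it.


res = 156543.03 * cos(37) / 2^18 = 156543.03 * 0.79863551 / 262144 = 0.48 m/pixel

0.48 m/pixel


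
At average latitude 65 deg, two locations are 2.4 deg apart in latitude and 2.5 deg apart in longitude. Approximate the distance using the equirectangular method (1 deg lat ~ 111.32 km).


dlat_km = 2.4 * 111.32 = 267.168
dlon_km = 2.5 * 111.32 * cos(65) ≈ 117.615
dist = sqrt(267.168^2 + 117.615^2) ≈ 291.9 km

291.9 km


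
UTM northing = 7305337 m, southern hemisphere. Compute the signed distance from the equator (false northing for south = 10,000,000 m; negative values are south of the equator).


For southern: actual = 7305337 - 10000000 = -2694663 m

-2694663 m


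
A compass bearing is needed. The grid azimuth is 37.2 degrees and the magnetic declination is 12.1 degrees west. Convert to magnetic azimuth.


magnetic azimuth = grid azimuth - declination (east +ve)
mag_az = 37.2 - -12.1 = 49.3 degrees

49.3 degrees


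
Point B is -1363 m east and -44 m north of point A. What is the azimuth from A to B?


az = atan2(-1363, -44) = -91.8 deg
adjusted to 0-360: 268.2 degrees

268.2 degrees


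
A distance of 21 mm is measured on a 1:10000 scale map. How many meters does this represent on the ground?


ground = 21 mm * 10000 / 1000 = 210.0 m

210.0 m


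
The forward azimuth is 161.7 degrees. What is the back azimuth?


back azimuth = (161.7 + 180) mod 360 = 341.7 degrees

341.7 degrees


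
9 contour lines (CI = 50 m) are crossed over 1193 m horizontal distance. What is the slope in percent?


elevation change = 9 * 50 = 450 m
slope = 450 / 1193 * 100 = 37.7%

37.7%


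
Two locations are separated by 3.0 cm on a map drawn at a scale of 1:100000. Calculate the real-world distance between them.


ground = 3.0 cm * 100000 / 100 = 3000.0 m = 3.0 km

3.0 km


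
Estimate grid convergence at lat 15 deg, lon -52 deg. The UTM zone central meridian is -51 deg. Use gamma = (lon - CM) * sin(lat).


gamma = (-52 - -51) * sin(15) = -1 * 0.258819 = -0.259 degrees

-0.259 degrees


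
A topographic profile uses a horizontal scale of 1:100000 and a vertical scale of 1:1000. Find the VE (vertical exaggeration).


VE = horizontal_scale / vertical_scale = 100000 / 1000 = 100.0

100.0x


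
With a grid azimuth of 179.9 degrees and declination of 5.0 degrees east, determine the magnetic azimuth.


magnetic azimuth = grid azimuth - declination (east +ve)
mag_az = 179.9 - 5.0 = 174.9 degrees

174.9 degrees


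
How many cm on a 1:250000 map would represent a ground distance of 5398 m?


map_cm = 5398 * 100 / 250000 = 2.1592 cm ≈ 2.16 cm

2.16 cm


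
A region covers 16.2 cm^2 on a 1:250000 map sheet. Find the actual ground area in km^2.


ground_area = 16.2 * (250000/100)^2 = 101250000.0 m^2 = 101.25 km^2

101.25 km^2


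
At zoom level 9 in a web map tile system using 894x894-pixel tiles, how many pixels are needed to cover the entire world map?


tiles per axis = 2^9 = 512
total tiles = 512^2 = 262144
pixels per axis = 512 * 894 = 457728
total pixels = 457728^2 = 209514921984

209514921984 pixels


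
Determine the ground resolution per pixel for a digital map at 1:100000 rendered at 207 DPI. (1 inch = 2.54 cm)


pixel_cm = 2.54 / 207 ≈ 0.012271 cm
ground = pixel_cm * 100000 / 100 = 2.54 * 100000 / (207 * 100) = 254000 / 20700 ≈ 12.27 m

12.27 m


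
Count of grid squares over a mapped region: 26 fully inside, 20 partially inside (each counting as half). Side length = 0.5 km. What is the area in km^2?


effective squares = 26 + 20 * 0.5 = 36.0
area = 36.0 * 0.25 = 9.0 km^2

9.0 km^2


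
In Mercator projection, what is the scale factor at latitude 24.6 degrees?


SF = 1 / cos(24.6) = 1 / 0.909236 = 1.1

1.1


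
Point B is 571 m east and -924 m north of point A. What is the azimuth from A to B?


az = atan2(571, -924) = 148.3 deg
adjusted to 0-360: 148.3 degrees

148.3 degrees


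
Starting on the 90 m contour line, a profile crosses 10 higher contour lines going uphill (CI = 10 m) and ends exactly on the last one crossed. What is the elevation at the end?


elevation = 90 + 10 * 10 = 190 m

190 m


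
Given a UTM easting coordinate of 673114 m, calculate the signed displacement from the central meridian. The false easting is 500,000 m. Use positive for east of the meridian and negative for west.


displacement = 673114 - 500000 = 173114 m

173114 m


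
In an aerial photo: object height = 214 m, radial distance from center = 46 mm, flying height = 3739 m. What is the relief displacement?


d = h * r / H = 214 * 46 / 3739 = 2.63 mm

2.63 mm


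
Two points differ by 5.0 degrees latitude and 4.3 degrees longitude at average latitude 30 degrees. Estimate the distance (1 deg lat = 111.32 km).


dlat_km = 5.0 * 111.32 = 556.6
dlon_km = 4.3 * 111.32 * cos(30) ≈ 414.546
dist = sqrt(556.6^2 + 414.546^2) ≈ 694.0 km

694.0 km


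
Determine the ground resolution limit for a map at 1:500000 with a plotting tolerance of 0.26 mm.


ground = 0.26 mm * 500000 / 1000 = 130.0 m

130.0 m


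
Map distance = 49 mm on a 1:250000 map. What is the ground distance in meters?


ground = 49 mm * 250000 / 1000 = 12250.0 m

12250.0 m


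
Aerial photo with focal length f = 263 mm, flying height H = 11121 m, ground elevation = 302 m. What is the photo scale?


scale = f / (H - h) = 263 mm / 10819 m = 263 / 10819000 = 1:41137

1:41137


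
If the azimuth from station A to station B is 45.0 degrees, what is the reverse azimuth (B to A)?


back azimuth = (45.0 + 180) mod 360 = 225.0 degrees

225.0 degrees


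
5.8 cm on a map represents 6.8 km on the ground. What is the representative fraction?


ground = 6.8 km = 680000 cm; RF denominator = ground / map = 680000 / 5.8 ≈ 117241; RF = 1:117241

1:117241


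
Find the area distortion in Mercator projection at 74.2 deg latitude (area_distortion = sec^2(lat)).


area_distortion = 1/cos^2(74.2) = 13.489

13.489


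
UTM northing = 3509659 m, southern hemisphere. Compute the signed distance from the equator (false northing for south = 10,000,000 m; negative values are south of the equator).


For southern: actual = 3509659 - 10000000 = -6490341 m

-6490341 m


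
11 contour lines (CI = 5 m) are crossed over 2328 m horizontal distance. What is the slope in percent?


elevation change = 11 * 5 = 55 m
slope = 55 / 2328 * 100 = 2.4%

2.4%


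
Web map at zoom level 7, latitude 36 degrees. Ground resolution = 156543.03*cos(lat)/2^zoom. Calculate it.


res = 156543.03 * cos(36) / 2^7 = 156543.03 * 0.80901699 / 128 = 989.42 m/pixel

989.42 m/pixel


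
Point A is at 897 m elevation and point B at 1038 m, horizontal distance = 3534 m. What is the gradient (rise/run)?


gradient = (1038 - 897) / 3534 = 141 / 3534 = 0.0399

0.0399


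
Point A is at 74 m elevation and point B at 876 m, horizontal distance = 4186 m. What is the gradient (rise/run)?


gradient = (876 - 74) / 4186 = 802 / 4186 = 0.1916

0.1916


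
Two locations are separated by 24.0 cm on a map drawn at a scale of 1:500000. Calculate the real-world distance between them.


ground = 24.0 cm * 500000 / 100 = 120000.0 m = 120.0 km

120.0 km


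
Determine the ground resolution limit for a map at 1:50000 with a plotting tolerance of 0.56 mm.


ground = 0.56 mm * 50000 / 1000 = 28.0 m

28.0 m


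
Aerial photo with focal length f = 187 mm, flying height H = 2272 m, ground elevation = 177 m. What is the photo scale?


scale = f / (H - h) = 187 mm / 2095 m = 187 / 2095000 = 1:11203

1:11203


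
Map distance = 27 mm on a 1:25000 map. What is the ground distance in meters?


ground = 27 mm * 25000 / 1000 = 675.0 m

675.0 m


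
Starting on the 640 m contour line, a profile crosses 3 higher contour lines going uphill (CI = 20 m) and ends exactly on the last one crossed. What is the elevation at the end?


elevation = 640 + 3 * 20 = 700 m

700 m


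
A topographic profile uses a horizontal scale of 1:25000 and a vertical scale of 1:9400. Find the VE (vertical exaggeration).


VE = horizontal_scale / vertical_scale = 25000 / 9400 ≈ 2.7

2.7x


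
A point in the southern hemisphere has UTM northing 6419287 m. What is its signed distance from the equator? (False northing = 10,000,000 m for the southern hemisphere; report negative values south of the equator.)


For southern: actual = 6419287 - 10000000 = -3580713 m

-3580713 m


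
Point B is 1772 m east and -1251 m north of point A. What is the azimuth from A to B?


az = atan2(1772, -1251) = 125.2 deg
adjusted to 0-360: 125.2 degrees

125.2 degrees


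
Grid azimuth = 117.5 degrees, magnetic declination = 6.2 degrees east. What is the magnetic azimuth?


magnetic azimuth = grid azimuth - declination (east +ve)
mag_az = 117.5 - 6.2 = 111.3 degrees

111.3 degrees


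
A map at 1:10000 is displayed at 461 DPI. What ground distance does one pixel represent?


pixel_cm = 2.54 / 461 ≈ 0.00551 cm
ground = pixel_cm * 10000 / 100 = 2.54 * 10000 / (461 * 100) = 25400 / 46100 ≈ 0.55 m

0.55 m


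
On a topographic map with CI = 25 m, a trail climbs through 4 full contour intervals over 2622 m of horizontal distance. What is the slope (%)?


elevation change = 4 * 25 = 100 m
slope = 100 / 2622 * 100 = 3.8%

3.8%


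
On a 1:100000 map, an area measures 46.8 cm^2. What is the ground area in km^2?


ground_area = 46.8 * (100000/100)^2 = 46800000.0 m^2 = 46.8 km^2

46.8 km^2


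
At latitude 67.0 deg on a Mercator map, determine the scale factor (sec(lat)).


SF = 1 / cos(67.0) = 1 / 0.390731 = 2.559

2.559


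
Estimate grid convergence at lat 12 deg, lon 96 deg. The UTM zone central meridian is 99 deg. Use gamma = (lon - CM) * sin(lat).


gamma = (96 - 99) * sin(12) = -3 * 0.207912 = -0.624 degrees

-0.624 degrees


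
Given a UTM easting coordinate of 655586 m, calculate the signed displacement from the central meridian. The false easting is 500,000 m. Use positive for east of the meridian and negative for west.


displacement = 655586 - 500000 = 155586 m

155586 m


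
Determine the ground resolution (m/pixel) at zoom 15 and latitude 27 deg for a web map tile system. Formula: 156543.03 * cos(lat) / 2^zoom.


res = 156543.03 * cos(27) / 2^15 = 156543.03 * 0.89100652 / 32768 = 4.26 m/pixel

4.26 m/pixel


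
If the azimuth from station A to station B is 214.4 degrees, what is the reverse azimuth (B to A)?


back azimuth = (214.4 + 180) mod 360 = 34.4 degrees

34.4 degrees


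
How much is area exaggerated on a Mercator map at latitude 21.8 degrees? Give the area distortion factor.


area_distortion = 1/cos^2(21.8) = 1.16

1.16


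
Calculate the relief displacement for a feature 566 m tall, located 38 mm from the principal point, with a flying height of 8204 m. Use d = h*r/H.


d = h * r / H = 566 * 38 / 8204 = 2.62 mm

2.62 mm


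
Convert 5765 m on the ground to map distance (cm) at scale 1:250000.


map_cm = 5765 * 100 / 250000 = 2.306 cm ≈ 2.31 cm

2.31 cm


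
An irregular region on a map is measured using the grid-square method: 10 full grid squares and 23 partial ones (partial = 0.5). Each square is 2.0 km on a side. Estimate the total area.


effective squares = 10 + 23 * 0.5 = 21.5
area = 21.5 * 4.0 = 86.0 km^2

86.0 km^2


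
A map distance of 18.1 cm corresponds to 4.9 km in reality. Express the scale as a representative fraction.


ground = 4.9 km = 490000 cm; RF denominator = ground / map = 490000 / 18.1 ≈ 27072; RF = 1:27072

1:27072


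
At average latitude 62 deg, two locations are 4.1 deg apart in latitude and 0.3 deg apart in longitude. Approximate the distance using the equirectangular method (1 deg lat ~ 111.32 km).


dlat_km = 4.1 * 111.32 = 456.412
dlon_km = 0.3 * 111.32 * cos(62) ≈ 15.678
dist = sqrt(456.412^2 + 15.678^2) ≈ 456.7 km

456.7 km


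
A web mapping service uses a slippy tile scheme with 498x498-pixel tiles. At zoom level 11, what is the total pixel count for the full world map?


tiles per axis = 2^11 = 2048
total tiles = 2048^2 = 4194304
pixels per axis = 2048 * 498 = 1019904
total pixels = 1019904^2 = 1040204169216

1040204169216 pixels


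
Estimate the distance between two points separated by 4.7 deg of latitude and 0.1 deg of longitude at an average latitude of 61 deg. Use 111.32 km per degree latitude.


dlat_km = 4.7 * 111.32 = 523.204
dlon_km = 0.1 * 111.32 * cos(61) ≈ 5.397
dist = sqrt(523.204^2 + 5.397^2) ≈ 523.2 km

523.2 km


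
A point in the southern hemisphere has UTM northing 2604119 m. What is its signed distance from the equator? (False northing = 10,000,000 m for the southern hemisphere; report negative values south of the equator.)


For southern: actual = 2604119 - 10000000 = -7395881 m

-7395881 m


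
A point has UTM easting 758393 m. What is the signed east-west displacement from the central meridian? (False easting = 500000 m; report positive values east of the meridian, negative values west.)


displacement = 758393 - 500000 = 258393 m

258393 m


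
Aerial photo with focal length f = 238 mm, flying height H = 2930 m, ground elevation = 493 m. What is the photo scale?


scale = f / (H - h) = 238 mm / 2437 m = 238 / 2437000 = 1:10239

1:10239


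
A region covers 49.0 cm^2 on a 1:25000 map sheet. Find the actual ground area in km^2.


ground_area = 49.0 * (25000/100)^2 = 3062500.0 m^2 = 3.0625 km^2 ≈ 3.063 km^2

3.063 km^2


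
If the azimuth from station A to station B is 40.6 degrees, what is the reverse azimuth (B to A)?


back azimuth = (40.6 + 180) mod 360 = 220.6 degrees

220.6 degrees


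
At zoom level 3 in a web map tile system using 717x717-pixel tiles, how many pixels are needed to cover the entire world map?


tiles per axis = 2^3 = 8
total tiles = 8^2 = 64
pixels per axis = 8 * 717 = 5736
total pixels = 5736^2 = 32901696

32901696 pixels
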